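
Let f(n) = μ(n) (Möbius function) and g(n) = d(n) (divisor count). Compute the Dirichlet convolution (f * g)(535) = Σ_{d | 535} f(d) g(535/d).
(μ * d)(535) = 1

Divisors of 535: [1, 5, 107, 535]. For each d | 535:
  d = 1: μ(1) · d(535/1) = 1 · 4 = 4
  d = 5: μ(5) · d(535/5) = -1 · 2 = -2
  d = 107: μ(107) · d(535/107) = -1 · 2 = -2
  d = 535: μ(535) · d(535/535) = 1 · 1 = 1
Summing: (μ * d)(535) = 4 + -2 + -2 + 1 = 1.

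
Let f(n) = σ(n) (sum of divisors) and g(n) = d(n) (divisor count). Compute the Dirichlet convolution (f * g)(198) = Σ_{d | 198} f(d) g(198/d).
(σ * d)(198) = 1680

Divisors of 198: [1, 2, 3, 6, 9, 11, 18, 22, 33, 66, 99, 198]. For each d | 198:
  d = 1: σ(1) · d(198/1) = 1 · 12 = 12
  d = 2: σ(2) · d(198/2) = 3 · 6 = 18
  d = 3: σ(3) · d(198/3) = 4 · 8 = 32
  d = 6: σ(6) · d(198/6) = 12 · 4 = 48
  d = 9: σ(9) · d(198/9) = 13 · 4 = 52
  d = 11: σ(11) · d(198/11) = 12 · 6 = 72
  d = 18: σ(18) · d(198/18) = 39 · 2 = 78
  d = 22: σ(22) · d(198/22) = 36 · 3 = 108
  d = 33: σ(33) · d(198/33) = 48 · 4 = 192
  d = 66: σ(66) · d(198/66) = 144 · 2 = 288
  d = 99: σ(99) · d(198/99) = 156 · 2 = 312
  d = 198: σ(198) · d(198/198) = 468 · 1 = 468
Summing: (σ * d)(198) = 12 + 18 + 32 + 48 + 52 + 72 + 78 + 108 + 192 + 288 + 312 + 468 = 1680.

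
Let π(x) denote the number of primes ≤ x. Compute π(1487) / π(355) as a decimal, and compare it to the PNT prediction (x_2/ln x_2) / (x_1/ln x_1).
π(1487)/π(355) = 236/71 ≈ 3.3239;  PNT prediction ≈ 3.3673.

π(355) = 71 and π(1487) = 236, so π(1487)/π(355) ≈ 3.3239. The PNT-predicted ratio is (1487/ln(1487)) / (355/ln(355)) ≈ 3.3673. The two agree to within a few percent, as expected.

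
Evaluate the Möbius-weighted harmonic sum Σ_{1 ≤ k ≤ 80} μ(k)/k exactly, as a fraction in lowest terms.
Σ μ(k)/k = -5419230422019661121772083237/214509651156044860526605636942

Values of μ(k) for 1 ≤ k ≤ 80: μ(1) = 1, μ(2) = -1, μ(3) = -1, μ(5) = -1, μ(6) = 1, μ(7) = -1, μ(10) = 1, μ(11) = -1, μ(13) = -1, μ(14) = 1, μ(15) = 1, μ(17) = -1, μ(19) = -1, μ(21) = 1, μ(22) = 1, μ(23) = -1, μ(26) = 1, μ(29) = -1, μ(30) = -1, μ(31) = -1, μ(33) = 1, μ(34) = 1, μ(35) = 1, μ(37) = -1, μ(38) = 1, μ(39) = 1, μ(41) = -1, μ(42) = -1, μ(43) = -1, μ(46) = 1, μ(47) = -1, μ(51) = 1, μ(53) = -1, μ(55) = 1, μ(57) = 1, μ(58) = 1, μ(59) = -1, μ(61) = -1, μ(62) = 1, μ(65) = 1, μ(66) = -1, μ(67) = -1, μ(69) = 1, μ(70) = -1, μ(71) = -1, μ(73) = -1, μ(74) = 1, μ(77) = 1, μ(78) = -1, μ(79) = -1, with μ = 0 on non-squarefree integers. Summing μ(k)/k for k where μ(k) ≠ 0 gives -5419230422019661121772083237/214509651156044860526605636942 ≈ -0.0253. (PNT ⟺ this sum → 0 as n → ∞.)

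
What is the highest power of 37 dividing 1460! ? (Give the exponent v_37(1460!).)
v_37(1460!) = 40

Legendre's formula: v_p(n!) = Σ_{k ≥ 1} ⌊n / p^k⌋. For p = 37, n = 1460, the terms are:
  ⌊1460/37^1⌋ = ⌊1460/37⌋ = 39
  ⌊1460/37^2⌋ = ⌊1460/1369⌋ = 1
(the next term ⌊1460/37^3⌋ = 0, terminating the sum). Summing: v_37(1460!) = 39 + 1 = 40.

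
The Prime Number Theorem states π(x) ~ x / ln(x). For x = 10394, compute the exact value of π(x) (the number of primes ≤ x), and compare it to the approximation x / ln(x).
π(10394) = 1273;  x/ln(x) ≈ 1123.80;  relative error ≈ 11.72%.

Directly count primes up to 10394: π(10394) = 1273. The PNT approximation gives 10394/ln(10394) ≈ 10394/9.24898 ≈ 1123.80. Relative error (π(x) − x/ln(x)) / π(x) ≈ 11.72%; the approximation is known to undercount slightly (Li(x) is a better estimate).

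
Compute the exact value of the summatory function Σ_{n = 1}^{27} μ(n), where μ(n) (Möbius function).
Σ_{n ≤ 27} μ(n) = -1

Compute μ(n) for each 1 ≤ n ≤ 27: μ(1) = 1, μ(2) = -1, μ(3) = -1, μ(4) = 0, μ(5) = -1, μ(6) = 1, μ(7) = -1, μ(8) = 0, μ(9) = 0, μ(10) = 1, μ(11) = -1, μ(12) = 0, μ(13) = -1, μ(14) = 1, μ(15) = 1, μ(16) = 0, μ(17) = -1, μ(18) = 0, μ(19) = -1, μ(20) = 0, μ(21) = 1, μ(22) = 1, μ(23) = -1, μ(24) = 0, μ(25) = 0, μ(26) = 1, μ(27) = 0. Summing all 27 values: -1. (Mertens function M(x) = Σ_{n ≤ x} μ(n); on average M(x) should be small (PNT ⟺ M(x) = o(x)).)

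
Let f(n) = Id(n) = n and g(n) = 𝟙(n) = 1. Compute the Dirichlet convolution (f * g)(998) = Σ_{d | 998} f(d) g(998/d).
(Id * 𝟙)(998) = 1500

Divisors of 998: [1, 2, 499, 998]. For each d | 998:
  d = 1: Id(1) · 𝟙(998/1) = 1 · 1 = 1
  d = 2: Id(2) · 𝟙(998/2) = 2 · 1 = 2
  d = 499: Id(499) · 𝟙(998/499) = 499 · 1 = 499
  d = 998: Id(998) · 𝟙(998/998) = 998 · 1 = 998
Summing: (Id * 𝟙)(998) = 1 + 2 + 499 + 998 = 1500.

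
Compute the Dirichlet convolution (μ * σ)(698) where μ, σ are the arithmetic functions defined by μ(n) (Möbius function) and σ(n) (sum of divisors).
(μ * σ)(698) = 698

Divisors of 698: [1, 2, 349, 698]. For each d | 698:
  d = 1: μ(1) · σ(698/1) = 1 · 1050 = 1050
  d = 2: μ(2) · σ(698/2) = -1 · 350 = -350
  d = 349: μ(349) · σ(698/349) = -1 · 3 = -3
  d = 698: μ(698) · σ(698/698) = 1 · 1 = 1
Summing: (μ * σ)(698) = 1050 + -350 + -3 + 1 = 698.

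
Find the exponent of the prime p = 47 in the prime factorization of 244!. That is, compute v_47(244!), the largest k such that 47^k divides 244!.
v_47(244!) = 5

Legendre's formula: v_p(n!) = Σ_{k ≥ 1} ⌊n / p^k⌋. For p = 47, n = 244, the terms are:
  ⌊244/47^1⌋ = ⌊244/47⌋ = 5
(the next term ⌊244/47^2⌋ = 0, terminating the sum). Summing: v_47(244!) = 5 = 5.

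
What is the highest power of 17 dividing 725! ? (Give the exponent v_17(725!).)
v_17(725!) = 44

Legendre's formula: v_p(n!) = Σ_{k ≥ 1} ⌊n / p^k⌋. For p = 17, n = 725, the terms are:
  ⌊725/17^1⌋ = ⌊725/17⌋ = 42
  ⌊725/17^2⌋ = ⌊725/289⌋ = 2
(the next term ⌊725/17^3⌋ = 0, terminating the sum). Summing: v_17(725!) = 42 + 2 = 44.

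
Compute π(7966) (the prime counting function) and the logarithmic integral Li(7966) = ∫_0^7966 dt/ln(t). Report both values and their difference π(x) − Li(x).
π(7966) = 1006;  Li(7966) ≈ 1022.63;  π(x) − Li(x) ≈ -16.63.

Direct count of primes ≤ 7966 gives π(7966) = 1006. Numerical evaluation of the logarithmic integral gives Li(7966) ≈ 1022.63. The difference π(x) − Li(x) ≈ -16.63 is typically negative for small/moderate x (Li(x) overestimates), though Littlewood's theorem shows this sign changes infinitely often.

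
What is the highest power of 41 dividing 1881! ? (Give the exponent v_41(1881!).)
v_41(1881!) = 46

Legendre's formula: v_p(n!) = Σ_{k ≥ 1} ⌊n / p^k⌋. For p = 41, n = 1881, the terms are:
  ⌊1881/41^1⌋ = ⌊1881/41⌋ = 45
  ⌊1881/41^2⌋ = ⌊1881/1681⌋ = 1
(the next term ⌊1881/41^3⌋ = 0, terminating the sum). Summing: v_41(1881!) = 45 + 1 = 46.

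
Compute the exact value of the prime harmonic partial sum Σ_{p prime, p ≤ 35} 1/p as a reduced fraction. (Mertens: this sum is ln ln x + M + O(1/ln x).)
Σ 1/p = 314016924901/200560490130

π(35) = 11, so the primes ≤ 35 are [2, 3, 5, 7, 11, 13, 17, 19, 23, 29, 31]. Summing 1/p over these primes: 314016924901/200560490130 ≈ 1.5657. Mertens estimate ln ln(35) + 0.2615 ≈ 1.5300.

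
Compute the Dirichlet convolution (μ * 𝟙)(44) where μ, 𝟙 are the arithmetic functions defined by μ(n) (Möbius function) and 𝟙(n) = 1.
(μ * 𝟙)(44) = 0

Divisors of 44: [1, 2, 4, 11, 22, 44]. For each d | 44:
  d = 1: μ(1) · 𝟙(44/1) = 1 · 1 = 1
  d = 2: μ(2) · 𝟙(44/2) = -1 · 1 = -1
  d = 4: μ(4) · 𝟙(44/4) = 0 · 1 = 0
  d = 11: μ(11) · 𝟙(44/11) = -1 · 1 = -1
  d = 22: μ(22) · 𝟙(44/22) = 1 · 1 = 1
  d = 44: μ(44) · 𝟙(44/44) = 0 · 1 = 0
Summing: (μ * 𝟙)(44) = 1 + -1 + 0 + -1 + 1 + 0 = 0.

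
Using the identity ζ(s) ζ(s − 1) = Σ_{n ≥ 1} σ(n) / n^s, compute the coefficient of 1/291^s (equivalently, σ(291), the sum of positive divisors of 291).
σ(291) = 392

In the product (Σ m^0/m^s)(Σ k / k^s) = Σ (Σ_{d | n} d) / n^s, the coefficient of 1/n^s is σ(n) = Σ_{d | n} d. For n = 291, divisors are [1, 3, 97, 291]; summing: σ(291) = 392.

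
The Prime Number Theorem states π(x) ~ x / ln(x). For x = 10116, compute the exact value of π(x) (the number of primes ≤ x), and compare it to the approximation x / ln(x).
π(10116) = 1242;  x/ln(x) ≈ 1096.96;  relative error ≈ 11.68%.

Directly count primes up to 10116: π(10116) = 1242. The PNT approximation gives 10116/ln(10116) ≈ 10116/9.22187 ≈ 1096.96. Relative error (π(x) − x/ln(x)) / π(x) ≈ 11.68%; the approximation is known to undercount slightly (Li(x) is a better estimate).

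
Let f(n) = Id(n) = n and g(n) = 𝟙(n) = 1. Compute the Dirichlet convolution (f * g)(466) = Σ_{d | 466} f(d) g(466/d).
(Id * 𝟙)(466) = 702

Divisors of 466: [1, 2, 233, 466]. For each d | 466:
  d = 1: Id(1) · 𝟙(466/1) = 1 · 1 = 1
  d = 2: Id(2) · 𝟙(466/2) = 2 · 1 = 2
  d = 233: Id(233) · 𝟙(466/233) = 233 · 1 = 233
  d = 466: Id(466) · 𝟙(466/466) = 466 · 1 = 466
Summing: (Id * 𝟙)(466) = 1 + 2 + 233 + 466 = 702.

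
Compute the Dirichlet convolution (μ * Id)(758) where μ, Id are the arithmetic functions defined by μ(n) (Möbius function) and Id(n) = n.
(μ * Id)(758) = 378

Divisors of 758: [1, 2, 379, 758]. For each d | 758:
  d = 1: μ(1) · Id(758/1) = 1 · 758 = 758
  d = 2: μ(2) · Id(758/2) = -1 · 379 = -379
  d = 379: μ(379) · Id(758/379) = -1 · 2 = -2
  d = 758: μ(758) · Id(758/758) = 1 · 1 = 1
Summing: (μ * Id)(758) = 758 + -379 + -2 + 1 = 378.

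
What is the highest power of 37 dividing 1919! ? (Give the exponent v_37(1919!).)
v_37(1919!) = 52

Legendre's formula: v_p(n!) = Σ_{k ≥ 1} ⌊n / p^k⌋. For p = 37, n = 1919, the terms are:
  ⌊1919/37^1⌋ = ⌊1919/37⌋ = 51
  ⌊1919/37^2⌋ = ⌊1919/1369⌋ = 1
(the next term ⌊1919/37^3⌋ = 0, terminating the sum). Summing: v_37(1919!) = 51 + 1 = 52.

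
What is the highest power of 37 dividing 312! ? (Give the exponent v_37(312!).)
v_37(312!) = 8

Legendre's formula: v_p(n!) = Σ_{k ≥ 1} ⌊n / p^k⌋. For p = 37, n = 312, the terms are:
  ⌊312/37^1⌋ = ⌊312/37⌋ = 8
(the next term ⌊312/37^2⌋ = 0, terminating the sum). Summing: v_37(312!) = 8 = 8.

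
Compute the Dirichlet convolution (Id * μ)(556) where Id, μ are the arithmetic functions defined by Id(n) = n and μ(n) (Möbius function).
(Id * μ)(556) = 276

Divisors of 556: [1, 2, 4, 139, 278, 556]. For each d | 556:
  d = 1: Id(1) · μ(556/1) = 1 · 0 = 0
  d = 2: Id(2) · μ(556/2) = 2 · 1 = 2
  d = 4: Id(4) · μ(556/4) = 4 · -1 = -4
  d = 139: Id(139) · μ(556/139) = 139 · 0 = 0
  d = 278: Id(278) · μ(556/278) = 278 · -1 = -278
  d = 556: Id(556) · μ(556/556) = 556 · 1 = 556
Summing: (Id * μ)(556) = 0 + 2 + -4 + 0 + -278 + 556 = 276.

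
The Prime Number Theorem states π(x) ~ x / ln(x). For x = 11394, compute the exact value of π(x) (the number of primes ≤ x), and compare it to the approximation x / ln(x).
π(11394) = 1375;  x/ln(x) ≈ 1219.80;  relative error ≈ 11.29%.

Directly count primes up to 11394: π(11394) = 1375. The PNT approximation gives 11394/ln(11394) ≈ 11394/9.34084 ≈ 1219.80. Relative error (π(x) − x/ln(x)) / π(x) ≈ 11.29%; the approximation is known to undercount slightly (Li(x) is a better estimate).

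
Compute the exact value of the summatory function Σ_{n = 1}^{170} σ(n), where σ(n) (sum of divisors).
Σ_{n ≤ 170} σ(n) = 23862

Compute σ(n) for each 1 ≤ n ≤ 170: σ(1) = 1, σ(2) = 3, σ(3) = 4, σ(4) = 7, σ(5) = 6, σ(6) = 12, σ(7) = 8, σ(8) = 15, σ(9) = 13, σ(10) = 18, σ(11) = 12, σ(12) = 28, σ(13) = 14, σ(14) = 24, σ(15) = 24, σ(16) = 31, σ(17) = 18, σ(18) = 39, σ(19) = 20, σ(20) = 42, σ(21) = 32, σ(22) = 36, σ(23) = 24, σ(24) = 60, σ(25) = 31, σ(26) = 42, σ(27) = 40, σ(28) = 56, σ(29) = 30, σ(30) = 72, σ(31) = 32, σ(32) = 63, σ(33) = 48, σ(34) = 54, σ(35) = 48, σ(36) = 91, σ(37) = 38, σ(38) = 60, σ(39) = 56, σ(40) = 90, σ(41) = 42, σ(42) = 96, σ(43) = 44, σ(44) = 84, σ(45) = 78, σ(46) = 72, σ(47) = 48, σ(48) = 124, σ(49) = 57, σ(50) = 93, σ(51) = 72, σ(52) = 98, σ(53) = 54, σ(54) = 120, σ(55) = 72, σ(56) = 120, σ(57) = 80, σ(58) = 90, σ(59) = 60, σ(60) = 168, σ(61) = 62, σ(62) = 96, σ(63) = 104, σ(64) = 127, σ(65) = 84, σ(66) = 144, σ(67) = 68, σ(68) = 126, σ(69) = 96, σ(70) = 144, σ(71) = 72, σ(72) = 195, σ(73) = 74, σ(74) = 114, σ(75) = 124, σ(76) = 140, σ(77) = 96, σ(78) = 168, σ(79) = 80, σ(80) = 186, σ(81) = 121, σ(82) = 126, σ(83) = 84, σ(84) = 224, σ(85) = 108, σ(86) = 132, σ(87) = 120, σ(88) = 180, σ(89) = 90, σ(90) = 234, σ(91) = 112, σ(92) = 168, σ(93) = 128, σ(94) = 144, σ(95) = 120, σ(96) = 252, σ(97) = 98, σ(98) = 171, σ(99) = 156, σ(100) = 217, σ(101) = 102, σ(102) = 216, σ(103) = 104, σ(104) = 210, σ(105) = 192, σ(106) = 162, σ(107) = 108, σ(108) = 280, σ(109) = 110, σ(110) = 216, σ(111) = 152, σ(112) = 248, σ(113) = 114, σ(114) = 240, σ(115) = 144, σ(116) = 210, σ(117) = 182, σ(118) = 180, σ(119) = 144, σ(120) = 360, σ(121) = 133, σ(122) = 186, σ(123) = 168, σ(124) = 224, σ(125) = 156, σ(126) = 312, σ(127) = 128, σ(128) = 255, σ(129) = 176, σ(130) = 252, σ(131) = 132, σ(132) = 336, σ(133) = 160, σ(134) = 204, σ(135) = 240, σ(136) = 270, σ(137) = 138, σ(138) = 288, σ(139) = 140, σ(140) = 336, σ(141) = 192, σ(142) = 216, σ(143) = 168, σ(144) = 403, σ(145) = 180, σ(146) = 222, σ(147) = 228, σ(148) = 266, σ(149) = 150, σ(150) = 372, σ(151) = 152, σ(152) = 300, σ(153) = 234, σ(154) = 288, σ(155) = 192, σ(156) = 392, σ(157) = 158, σ(158) = 240, σ(159) = 216, σ(160) = 378, σ(161) = 192, σ(162) = 363, σ(163) = 164, σ(164) = 294, σ(165) = 288, σ(166) = 252, σ(167) = 168, σ(168) = 480, σ(169) = 183, σ(170) = 324. Summing all 170 values: 23862. (Average order: Σ_{n ≤ x} σ(n) ~ (π²/12) x². For x = 170, (π²/12)·170² ≈ 23769.30.)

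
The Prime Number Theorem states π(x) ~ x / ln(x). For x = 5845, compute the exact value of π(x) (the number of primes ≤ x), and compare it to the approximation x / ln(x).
π(5845) = 767;  x/ln(x) ≈ 673.90;  relative error ≈ 12.14%.

Directly count primes up to 5845: π(5845) = 767. The PNT approximation gives 5845/ln(5845) ≈ 5845/8.67334 ≈ 673.90. Relative error (π(x) − x/ln(x)) / π(x) ≈ 12.14%; the approximation is known to undercount slightly (Li(x) is a better estimate).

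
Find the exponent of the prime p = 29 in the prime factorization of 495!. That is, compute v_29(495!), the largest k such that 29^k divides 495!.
v_29(495!) = 17

Legendre's formula: v_p(n!) = Σ_{k ≥ 1} ⌊n / p^k⌋. For p = 29, n = 495, the terms are:
  ⌊495/29^1⌋ = ⌊495/29⌋ = 17
(the next term ⌊495/29^2⌋ = 0, terminating the sum). Summing: v_29(495!) = 17 = 17.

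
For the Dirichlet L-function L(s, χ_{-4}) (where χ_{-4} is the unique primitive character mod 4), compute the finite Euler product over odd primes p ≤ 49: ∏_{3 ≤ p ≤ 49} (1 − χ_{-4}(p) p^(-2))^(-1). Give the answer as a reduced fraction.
∏ = 114726379539814929565547/125247697987829760000000

The odd primes p ≤ 49 are [3, 5, 7, 11, 13, 17, 19, 23, 29, 31, 37, 41, 43, 47]. For each, χ(p) = 1 if p ≡ 1 mod 4, χ(p) = −1 if p ≡ 3 mod 4. Taking (1 − χ(p)/p^2)^(-1) = p^2/(p^2 − χ(p)): (1 − (-1)/3^2)^(-1) · (1 − (1)/5^2)^(-1) · (1 − (-1)/7^2)^(-1) · (1 − (-1)/11^2)^(-1) · (1 − (1)/13^2)^(-1) · (1 − (1)/17^2)^(-1) · (1 − (-1)/19^2)^(-1) · (1 − (-1)/23^2)^(-1) · (1 − (1)/29^2)^(-1) · (1 − (-1)/31^2)^(-1) · (1 − (1)/37^2)^(-1) · (1 − (1)/41^2)^(-1) · (1 − (-1)/43^2)^(-1) · (1 − (-1)/47^2)^(-1) = 114726379539814929565547/125247697987829760000000.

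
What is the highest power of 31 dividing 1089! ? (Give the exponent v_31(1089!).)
v_31(1089!) = 36

Legendre's formula: v_p(n!) = Σ_{k ≥ 1} ⌊n / p^k⌋. For p = 31, n = 1089, the terms are:
  ⌊1089/31^1⌋ = ⌊1089/31⌋ = 35
  ⌊1089/31^2⌋ = ⌊1089/961⌋ = 1
(the next term ⌊1089/31^3⌋ = 0, terminating the sum). Summing: v_31(1089!) = 35 + 1 = 36.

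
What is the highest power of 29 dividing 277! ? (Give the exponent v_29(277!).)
v_29(277!) = 9

Legendre's formula: v_p(n!) = Σ_{k ≥ 1} ⌊n / p^k⌋. For p = 29, n = 277, the terms are:
  ⌊277/29^1⌋ = ⌊277/29⌋ = 9
(the next term ⌊277/29^2⌋ = 0, terminating the sum). Summing: v_29(277!) = 9 = 9.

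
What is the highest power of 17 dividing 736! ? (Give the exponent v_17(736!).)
v_17(736!) = 45

Legendre's formula: v_p(n!) = Σ_{k ≥ 1} ⌊n / p^k⌋. For p = 17, n = 736, the terms are:
  ⌊736/17^1⌋ = ⌊736/17⌋ = 43
  ⌊736/17^2⌋ = ⌊736/289⌋ = 2
(the next term ⌊736/17^3⌋ = 0, terminating the sum). Summing: v_17(736!) = 43 + 2 = 45.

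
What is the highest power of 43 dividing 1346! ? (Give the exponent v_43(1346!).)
v_43(1346!) = 31

Legendre's formula: v_p(n!) = Σ_{k ≥ 1} ⌊n / p^k⌋. For p = 43, n = 1346, the terms are:
  ⌊1346/43^1⌋ = ⌊1346/43⌋ = 31
(the next term ⌊1346/43^2⌋ = 0, terminating the sum). Summing: v_43(1346!) = 31 = 31.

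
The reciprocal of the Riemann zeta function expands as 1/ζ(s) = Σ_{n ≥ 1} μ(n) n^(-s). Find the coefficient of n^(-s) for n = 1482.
μ(1482) = 1

Factor n = 1482 = 2 · 3 · 13 · 19. μ(n) = 0 if any exponent ≥ 2 (not squarefree); otherwise μ(n) = (−1)^{ω(n)} where ω(n) is the number of distinct prime factors. Applying: μ(1482) = 1.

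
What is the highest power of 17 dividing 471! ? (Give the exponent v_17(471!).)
v_17(471!) = 28

Legendre's formula: v_p(n!) = Σ_{k ≥ 1} ⌊n / p^k⌋. For p = 17, n = 471, the terms are:
  ⌊471/17^1⌋ = ⌊471/17⌋ = 27
  ⌊471/17^2⌋ = ⌊471/289⌋ = 1
(the next term ⌊471/17^3⌋ = 0, terminating the sum). Summing: v_17(471!) = 27 + 1 = 28.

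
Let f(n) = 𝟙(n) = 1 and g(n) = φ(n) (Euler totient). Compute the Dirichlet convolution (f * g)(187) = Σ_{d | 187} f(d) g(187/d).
(𝟙 * φ)(187) = 187

Divisors of 187: [1, 11, 17, 187]. For each d | 187:
  d = 1: 𝟙(1) · φ(187/1) = 1 · 160 = 160
  d = 11: 𝟙(11) · φ(187/11) = 1 · 16 = 16
  d = 17: 𝟙(17) · φ(187/17) = 1 · 10 = 10
  d = 187: 𝟙(187) · φ(187/187) = 1 · 1 = 1
Summing: (𝟙 * φ)(187) = 160 + 16 + 10 + 1 = 187.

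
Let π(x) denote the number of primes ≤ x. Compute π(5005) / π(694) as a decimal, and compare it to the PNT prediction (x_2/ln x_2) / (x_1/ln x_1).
π(5005)/π(694) = 670/125 ≈ 5.3600;  PNT prediction ≈ 5.5391.

π(694) = 125 and π(5005) = 670, so π(5005)/π(694) ≈ 5.3600. The PNT-predicted ratio is (5005/ln(5005)) / (694/ln(694)) ≈ 5.5391. The two agree to within a few percent, as expected.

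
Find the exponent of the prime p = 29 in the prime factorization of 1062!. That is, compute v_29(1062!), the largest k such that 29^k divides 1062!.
v_29(1062!) = 37

Legendre's formula: v_p(n!) = Σ_{k ≥ 1} ⌊n / p^k⌋. For p = 29, n = 1062, the terms are:
  ⌊1062/29^1⌋ = ⌊1062/29⌋ = 36
  ⌊1062/29^2⌋ = ⌊1062/841⌋ = 1
(the next term ⌊1062/29^3⌋ = 0, terminating the sum). Summing: v_29(1062!) = 36 + 1 = 37.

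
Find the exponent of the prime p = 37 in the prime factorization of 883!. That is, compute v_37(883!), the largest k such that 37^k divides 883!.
v_37(883!) = 23

Legendre's formula: v_p(n!) = Σ_{k ≥ 1} ⌊n / p^k⌋. For p = 37, n = 883, the terms are:
  ⌊883/37^1⌋ = ⌊883/37⌋ = 23
(the next term ⌊883/37^2⌋ = 0, terminating the sum). Summing: v_37(883!) = 23 = 23.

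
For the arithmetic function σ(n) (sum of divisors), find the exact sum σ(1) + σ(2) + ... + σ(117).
Σ_{n ≤ 117} σ(n) = 11289

Compute σ(n) for each 1 ≤ n ≤ 117: σ(1) = 1, σ(2) = 3, σ(3) = 4, σ(4) = 7, σ(5) = 6, σ(6) = 12, σ(7) = 8, σ(8) = 15, σ(9) = 13, σ(10) = 18, σ(11) = 12, σ(12) = 28, σ(13) = 14, σ(14) = 24, σ(15) = 24, σ(16) = 31, σ(17) = 18, σ(18) = 39, σ(19) = 20, σ(20) = 42, σ(21) = 32, σ(22) = 36, σ(23) = 24, σ(24) = 60, σ(25) = 31, σ(26) = 42, σ(27) = 40, σ(28) = 56, σ(29) = 30, σ(30) = 72, σ(31) = 32, σ(32) = 63, σ(33) = 48, σ(34) = 54, σ(35) = 48, σ(36) = 91, σ(37) = 38, σ(38) = 60, σ(39) = 56, σ(40) = 90, σ(41) = 42, σ(42) = 96, σ(43) = 44, σ(44) = 84, σ(45) = 78, σ(46) = 72, σ(47) = 48, σ(48) = 124, σ(49) = 57, σ(50) = 93, σ(51) = 72, σ(52) = 98, σ(53) = 54, σ(54) = 120, σ(55) = 72, σ(56) = 120, σ(57) = 80, σ(58) = 90, σ(59) = 60, σ(60) = 168, σ(61) = 62, σ(62) = 96, σ(63) = 104, σ(64) = 127, σ(65) = 84, σ(66) = 144, σ(67) = 68, σ(68) = 126, σ(69) = 96, σ(70) = 144, σ(71) = 72, σ(72) = 195, σ(73) = 74, σ(74) = 114, σ(75) = 124, σ(76) = 140, σ(77) = 96, σ(78) = 168, σ(79) = 80, σ(80) = 186, σ(81) = 121, σ(82) = 126, σ(83) = 84, σ(84) = 224, σ(85) = 108, σ(86) = 132, σ(87) = 120, σ(88) = 180, σ(89) = 90, σ(90) = 234, σ(91) = 112, σ(92) = 168, σ(93) = 128, σ(94) = 144, σ(95) = 120, σ(96) = 252, σ(97) = 98, σ(98) = 171, σ(99) = 156, σ(100) = 217, σ(101) = 102, σ(102) = 216, σ(103) = 104, σ(104) = 210, σ(105) = 192, σ(106) = 162, σ(107) = 108, σ(108) = 280, σ(109) = 110, σ(110) = 216, σ(111) = 152, σ(112) = 248, σ(113) = 114, σ(114) = 240, σ(115) = 144, σ(116) = 210, σ(117) = 182. Summing all 117 values: 11289. (Average order: Σ_{n ≤ x} σ(n) ~ (π²/12) x². For x = 117, (π²/12)·117² ≈ 11258.75.)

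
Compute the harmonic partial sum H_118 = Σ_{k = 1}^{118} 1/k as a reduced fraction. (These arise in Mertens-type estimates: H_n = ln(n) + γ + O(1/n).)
H_118 = 93018884434841482250701215017315081260434614082769/17379782769567790172972927968296006432665936992320

Direct summation: H_118 = 1 + 1/2 + ... + 1/118. The least common denominator is lcm(1, ..., 118) = 955888052326228459513511038256280353796626534577600; over this denominator the numerator is 955888052326228459513511038256280353796626534577600 + 477944026163114229756755519128140176898313267288800 + 318629350775409486504503679418760117932208844859200 + 238972013081557114878377759564070088449156633644400 + 191177610465245691902702207651256070759325306915520 + 159314675387704743252251839709380058966104422429600 + 136555436046604065644787291179468621970946647796800 + 119486006540778557439188879782035044224578316822200 + 106209783591803162168167893139586705977402948286400 + 95588805232622845951351103825628035379662653457760 + 86898913847838950864864639841480032163329684961600 + 79657337693852371626125919854690029483052211214800 + 73529850178940650731808541404329257984355887275200 + 68277718023302032822393645589734310985473323898400 + 63725870155081897300900735883752023586441768971840 + 59743003270389278719594439891017522112289158411100 + 56228708960366379971383002250369432576272149092800 + 53104891795901581084083946569793352988701474143200 + 50309897490854129448079528329277913357717186030400 + 47794402616311422975675551912814017689831326728880 + 45518478682201355214929097059822873990315549265600 + 43449456923919475432432319920740016081664842480800 + 41560350101140367804935262532881754512896805851200 + 39828668846926185813062959927345014741526105607400 + 38235522093049138380540441530251214151865061383104 + 36764925089470325365904270702164628992177943637600 + 35403261197267720722722631046528901992467649428800 + 34138859011651016411196822794867155492736661949200 + 32961656976766498603914173732975184613676777054400 + 31862935077540948650450367941876011793220884485920 + 30835098462136401919790678653428398509568597889600 + 29871501635194639359797219945508761056144579205550 + 28966304615946316954954879947160010721109894987200 + 28114354480183189985691501125184716288136074546400 + 27311087209320813128957458235893724394189329559360 + 26552445897950790542041973284896676494350737071600 + 25834812225033201608473271304223793345854771204800 + 25154948745427064724039764164638956678858593015200 + 24509950059646883577269513801443085994785295758400 + 23897201308155711487837775956407008844915663364440 + 23314342739664108768622220445275130580405525233600 + 22759239341100677607464548529911436995157774632800 + 22229954705261126965430489261773961716200617083200 + 21724728461959737716216159960370008040832421240400 + 21241956718360632433633578627917341195480589657280 + 20780175050570183902467631266440877256448402925600 + 20338043666515499138585341239495326676523968820800 + 19914334423463092906531479963672507370763052803700 + 19507919435229152234969613025638374567278092542400 + 19117761046524569190270220765125607075932530691552 + 18742902986788793323794334083456477525424049697600 + 18382462544735162682952135351082314496088971818800 + 18035623628796763387047378080307176486728802539200 + 17701630598633860361361315523264450996233824714400 + 17379782769567790172972927968296006432665936992320 + 17069429505825508205598411397433577746368330974600 + 16769965830284709816026509443092637785905728676800 + 16480828488383249301957086866487592306838388527200 + 16201492412308956940906966750106446674519093806400 + 15931467538770474325225183970938005896610442242960 + 15670295939774237041205098987807874652403713681600 + 15417549231068200959895339326714199254784298944800 + 15172826227400451738309699019940957996771849755200 + 14935750817597319679898609972754380528072289602775 + 14705970035788130146361708280865851596871177455040 + 14483152307973158477477439973580005360554947493600 + 14266985855615350141992702063526572444725769172800 + 14057177240091594992845750562592358144068037273200 + 13853450033713455934978420844293918170965601950400 + 13655543604660406564478729117946862197094664779680 + 13463212004594767035401563919102540194318683585600 + 13276222948975395271020986642448338247175368535800 + 13094356881181211774157685455565484298583925131200 + 12917406112516600804236635652111896672927385602400 + 12745174031016379460180147176750404717288353794368 + 12577474372713532362019882082319478339429296507600 + 12414130549691278694980662834497147451904240708800 + 12254975029823441788634756900721542997392647879200 + 12099848763623145057133051117168105744261095374400 + 11948600654077855743918887978203504422457831682220 + 11801087065755906907574210348842967330822549809600 + 11657171369832054384311110222637565290202762616800 + 11516723522002752524259169135617835587911163067200 + 11379619670550338803732274264955718497578887316400 + 11245741792073275994276600450073886515254429818560 + 11114977352630563482715244630886980858100308541600 + 10987218992255499534638057910991728204558925684800 + 10862364230979868858108079980185004020416210620200 + 10740315194676724264196753238834610716816028478400 + 10620978359180316216816789313958670597740294828640 + 10504264311277235818829791629189893997765126753600 + 10390087525285091951233815633220438628224201462800 + 10278366154045467306596892884476132836522865963200 + 10169021833257749569292670619747663338261984410400 + 10061979498170825889615905665855582671543437206080 + 9957167211731546453265739981836253685381526401850 + 9854516003363179994984649878930725296872438500800 + 9753959717614576117484806512819187283639046271200 + 9655434871982105651651626649053336907036631662400 + 9558880523262284595135110382562803537966265345776 + 9464238141843846133797138992636439146501252817600 + 9371451493394396661897167041728238762712024848800 + 9280466527439111257412728526760003434918704219200 + 9191231272367581341476067675541157248044485909400 + 9103695736440271042985819411964574798063109853120 + 9017811814398381693523689040153588243364401269600 + 8933533199310546350593561105198881811183425556800 + 8850815299316930180680657761632225498116912357200 + 8769615158956224399206523286754865631161711326400 + 8689891384783895086486463984148003216332968496160 + 8611604075011067202824423768074597781951590401600 + 8534714752912754102799205698716788873184165487300 + 8459186303771933270031071135011330564571916235200 + 8384982915142354908013254721546318892952864338400 + 8312070020228073560987052506576350902579361170240 + 8240414244191624650978543433243796153419194263600 + 8169983353215627859089837933814361998261765252800 + 8100746206154478470453483375053223337259546903200 = 5116038643916281523788566825952329469323903774552295, so H_118 = 5116038643916281523788566825952329469323903774552295/955888052326228459513511038256280353796626534577600; reducing by gcd(5116038643916281523788566825952329469323903774552295, 955888052326228459513511038256280353796626534577600) = 55 gives 93018884434841482250701215017315081260434614082769/17379782769567790172972927968296006432665936992320 ≈ 5.35213. (The PNT-adjacent estimate ln(118) + γ ≈ 5.34790 matches within O(1/n).)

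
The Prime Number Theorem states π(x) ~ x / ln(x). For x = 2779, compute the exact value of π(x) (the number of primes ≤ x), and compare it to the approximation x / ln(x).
π(2779) = 404;  x/ln(x) ≈ 350.45;  relative error ≈ 13.26%.

Directly count primes up to 2779: π(2779) = 404. The PNT approximation gives 2779/ln(2779) ≈ 2779/7.92985 ≈ 350.45. Relative error (π(x) − x/ln(x)) / π(x) ≈ 13.26%; the approximation is known to undercount slightly (Li(x) is a better estimate).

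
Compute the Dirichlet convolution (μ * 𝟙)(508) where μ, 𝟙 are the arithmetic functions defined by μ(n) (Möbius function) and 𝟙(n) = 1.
(μ * 𝟙)(508) = 0

Divisors of 508: [1, 2, 4, 127, 254, 508]. For each d | 508:
  d = 1: μ(1) · 𝟙(508/1) = 1 · 1 = 1
  d = 2: μ(2) · 𝟙(508/2) = -1 · 1 = -1
  d = 4: μ(4) · 𝟙(508/4) = 0 · 1 = 0
  d = 127: μ(127) · 𝟙(508/127) = -1 · 1 = -1
  d = 254: μ(254) · 𝟙(508/254) = 1 · 1 = 1
  d = 508: μ(508) · 𝟙(508/508) = 0 · 1 = 0
Summing: (μ * 𝟙)(508) = 1 + -1 + 0 + -1 + 1 + 0 = 0.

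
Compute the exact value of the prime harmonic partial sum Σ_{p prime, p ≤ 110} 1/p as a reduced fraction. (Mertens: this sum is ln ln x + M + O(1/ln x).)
Σ 1/p = 514977313070181206962860776592994315598662571/279734996817854936178276161872067809674997230

π(110) = 29, so the primes ≤ 110 are [2, 3, 5, 7, 11, 13, 17, 19, 23, 29, 31, 37, 41, 43, 47, 53, 59, 61, 67, 71, 73, 79, 83, 89, 97, 101, 103, 107, 109]. Summing 1/p over these primes: 514977313070181206962860776592994315598662571/279734996817854936178276161872067809674997230 ≈ 1.8409. Mertens estimate ln ln(110) + 0.2615 ≈ 1.8092.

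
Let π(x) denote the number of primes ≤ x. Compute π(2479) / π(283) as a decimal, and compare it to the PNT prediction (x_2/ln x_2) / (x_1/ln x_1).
π(2479)/π(283) = 367/61 ≈ 6.0164;  PNT prediction ≈ 6.3274.

π(283) = 61 and π(2479) = 367, so π(2479)/π(283) ≈ 6.0164. The PNT-predicted ratio is (2479/ln(2479)) / (283/ln(283)) ≈ 6.3274. The two agree to within a few percent, as expected.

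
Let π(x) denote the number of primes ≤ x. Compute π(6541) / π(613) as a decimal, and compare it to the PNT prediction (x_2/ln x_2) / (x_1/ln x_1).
π(6541)/π(613) = 844/112 ≈ 7.5357;  PNT prediction ≈ 7.7952.

π(613) = 112 and π(6541) = 844, so π(6541)/π(613) ≈ 7.5357. The PNT-predicted ratio is (6541/ln(6541)) / (613/ln(613)) ≈ 7.7952. The two agree to within a few percent, as expected.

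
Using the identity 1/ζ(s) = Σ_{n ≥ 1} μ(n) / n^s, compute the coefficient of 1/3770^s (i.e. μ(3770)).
μ(3770) = 1

Factor n = 3770 = 2 · 5 · 13 · 29. μ(n) = 0 if any exponent ≥ 2 (not squarefree); otherwise μ(n) = (−1)^{ω(n)} where ω(n) is the number of distinct prime factors. Applying: μ(3770) = 1.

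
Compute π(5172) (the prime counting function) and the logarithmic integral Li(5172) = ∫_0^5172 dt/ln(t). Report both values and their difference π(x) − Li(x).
π(5172) = 689;  Li(5172) ≈ 704.44;  π(x) − Li(x) ≈ -15.44.

Direct count of primes ≤ 5172 gives π(5172) = 689. Numerical evaluation of the logarithmic integral gives Li(5172) ≈ 704.44. The difference π(x) − Li(x) ≈ -15.44 is typically negative for small/moderate x (Li(x) overestimates), though Littlewood's theorem shows this sign changes infinitely often.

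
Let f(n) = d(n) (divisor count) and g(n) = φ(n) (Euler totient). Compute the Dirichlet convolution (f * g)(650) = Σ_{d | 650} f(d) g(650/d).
(d * φ)(650) = 1302

Divisors of 650: [1, 2, 5, 10, 13, 25, 26, 50, 65, 130, 325, 650]. For each d | 650:
  d = 1: d(1) · φ(650/1) = 1 · 240 = 240
  d = 2: d(2) · φ(650/2) = 2 · 240 = 480
  d = 5: d(5) · φ(650/5) = 2 · 48 = 96
  d = 10: d(10) · φ(650/10) = 4 · 48 = 192
  d = 13: d(13) · φ(650/13) = 2 · 20 = 40
  d = 25: d(25) · φ(650/25) = 3 · 12 = 36
  d = 26: d(26) · φ(650/26) = 4 · 20 = 80
  d = 50: d(50) · φ(650/50) = 6 · 12 = 72
  d = 65: d(65) · φ(650/65) = 4 · 4 = 16
  d = 130: d(130) · φ(650/130) = 8 · 4 = 32
  d = 325: d(325) · φ(650/325) = 6 · 1 = 6
  d = 650: d(650) · φ(650/650) = 12 · 1 = 12
Summing: (d * φ)(650) = 240 + 480 + 96 + 192 + 40 + 36 + 80 + 72 + 16 + 32 + 6 + 12 = 1302.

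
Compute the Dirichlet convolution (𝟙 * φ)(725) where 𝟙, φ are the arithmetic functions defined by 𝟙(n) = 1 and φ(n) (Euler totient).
(𝟙 * φ)(725) = 725

Divisors of 725: [1, 5, 25, 29, 145, 725]. For each d | 725:
  d = 1: 𝟙(1) · φ(725/1) = 1 · 560 = 560
  d = 5: 𝟙(5) · φ(725/5) = 1 · 112 = 112
  d = 25: 𝟙(25) · φ(725/25) = 1 · 28 = 28
  d = 29: 𝟙(29) · φ(725/29) = 1 · 20 = 20
  d = 145: 𝟙(145) · φ(725/145) = 1 · 4 = 4
  d = 725: 𝟙(725) · φ(725/725) = 1 · 1 = 1
Summing: (𝟙 * φ)(725) = 560 + 112 + 28 + 20 + 4 + 1 = 725.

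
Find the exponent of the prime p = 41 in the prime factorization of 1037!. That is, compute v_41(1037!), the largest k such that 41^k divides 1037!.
v_41(1037!) = 25

Legendre's formula: v_p(n!) = Σ_{k ≥ 1} ⌊n / p^k⌋. For p = 41, n = 1037, the terms are:
  ⌊1037/41^1⌋ = ⌊1037/41⌋ = 25
(the next term ⌊1037/41^2⌋ = 0, terminating the sum). Summing: v_41(1037!) = 25 = 25.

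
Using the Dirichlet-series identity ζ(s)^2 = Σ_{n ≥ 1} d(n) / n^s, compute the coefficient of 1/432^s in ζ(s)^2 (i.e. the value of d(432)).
d(432) = 20

ζ(s)^2 = (Σ 1/m^s)(Σ 1/k^s). The coefficient of 1/n^s in the product is the number of ordered pairs (m, k) with mk = n, which equals d(n). For n = 432, divisors are [1, 2, 3, 4, 6, 8, 9, 12, 16, 18, 24, 27, 36, 48, 54, 72, 108, 144, 216, 432], so d(432) = 20.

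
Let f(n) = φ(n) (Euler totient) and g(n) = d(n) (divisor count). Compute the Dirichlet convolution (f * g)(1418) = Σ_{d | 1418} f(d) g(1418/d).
(φ * d)(1418) = 2130

Divisors of 1418: [1, 2, 709, 1418]. For each d | 1418:
  d = 1: φ(1) · d(1418/1) = 1 · 4 = 4
  d = 2: φ(2) · d(1418/2) = 1 · 2 = 2
  d = 709: φ(709) · d(1418/709) = 708 · 2 = 1416
  d = 1418: φ(1418) · d(1418/1418) = 708 · 1 = 708
Summing: (φ * d)(1418) = 4 + 2 + 1416 + 708 = 2130.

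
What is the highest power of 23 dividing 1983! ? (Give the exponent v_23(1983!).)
v_23(1983!) = 89

Legendre's formula: v_p(n!) = Σ_{k ≥ 1} ⌊n / p^k⌋. For p = 23, n = 1983, the terms are:
  ⌊1983/23^1⌋ = ⌊1983/23⌋ = 86
  ⌊1983/23^2⌋ = ⌊1983/529⌋ = 3
(the next term ⌊1983/23^3⌋ = 0, terminating the sum). Summing: v_23(1983!) = 86 + 3 = 89.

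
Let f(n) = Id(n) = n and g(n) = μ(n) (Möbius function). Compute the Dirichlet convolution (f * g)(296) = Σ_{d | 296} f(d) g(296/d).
(Id * μ)(296) = 144

Divisors of 296: [1, 2, 4, 8, 37, 74, 148, 296]. For each d | 296:
  d = 1: Id(1) · μ(296/1) = 1 · 0 = 0
  d = 2: Id(2) · μ(296/2) = 2 · 0 = 0
  d = 4: Id(4) · μ(296/4) = 4 · 1 = 4
  d = 8: Id(8) · μ(296/8) = 8 · -1 = -8
  d = 37: Id(37) · μ(296/37) = 37 · 0 = 0
  d = 74: Id(74) · μ(296/74) = 74 · 0 = 0
  d = 148: Id(148) · μ(296/148) = 148 · -1 = -148
  d = 296: Id(296) · μ(296/296) = 296 · 1 = 296
Summing: (Id * μ)(296) = 0 + 0 + 4 + -8 + 0 + 0 + -148 + 296 = 144.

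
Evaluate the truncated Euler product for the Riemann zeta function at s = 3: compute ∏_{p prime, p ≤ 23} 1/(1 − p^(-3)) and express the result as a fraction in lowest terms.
∏ = 580625301352525/483109627290624

The primes p ≤ 23 are [2, 3, 5, 7, 11, 13, 17, 19, 23]. For each prime, (1 − 1/p^3)^(-1) = p^3 / (p^3 − 1). The product is (1 − 1/2^3)^(-1), (1 − 1/3^3)^(-1), (1 − 1/5^3)^(-1), (1 − 1/7^3)^(-1), (1 − 1/11^3)^(-1), (1 − 1/13^3)^(-1), (1 − 1/17^3)^(-1), (1 − 1/19^3)^(-1), (1 − 1/23^3)^(-1) = ∏ p^3 / (p^3 − 1) = 580625301352525/483109627290624.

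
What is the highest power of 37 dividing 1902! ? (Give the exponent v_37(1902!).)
v_37(1902!) = 52

Legendre's formula: v_p(n!) = Σ_{k ≥ 1} ⌊n / p^k⌋. For p = 37, n = 1902, the terms are:
  ⌊1902/37^1⌋ = ⌊1902/37⌋ = 51
  ⌊1902/37^2⌋ = ⌊1902/1369⌋ = 1
(the next term ⌊1902/37^3⌋ = 0, terminating the sum). Summing: v_37(1902!) = 51 + 1 = 52.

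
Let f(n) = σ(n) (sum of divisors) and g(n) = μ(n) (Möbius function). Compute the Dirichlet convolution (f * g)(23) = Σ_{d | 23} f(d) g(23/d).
(σ * μ)(23) = 23

Divisors of 23: [1, 23]. For each d | 23:
  d = 1: σ(1) · μ(23/1) = 1 · -1 = -1
  d = 23: σ(23) · μ(23/23) = 24 · 1 = 24
Summing: (σ * μ)(23) = -1 + 24 = 23.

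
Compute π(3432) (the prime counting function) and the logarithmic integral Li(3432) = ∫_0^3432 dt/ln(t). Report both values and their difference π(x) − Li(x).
π(3432) = 480;  Li(3432) ≈ 496.26;  π(x) − Li(x) ≈ -16.26.

Direct count of primes ≤ 3432 gives π(3432) = 480. Numerical evaluation of the logarithmic integral gives Li(3432) ≈ 496.26. The difference π(x) − Li(x) ≈ -16.26 is typically negative for small/moderate x (Li(x) overestimates), though Littlewood's theorem shows this sign changes infinitely often.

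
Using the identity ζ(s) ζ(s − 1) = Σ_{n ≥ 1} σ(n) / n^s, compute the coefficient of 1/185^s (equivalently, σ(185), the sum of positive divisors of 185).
σ(185) = 228

In the product (Σ m^0/m^s)(Σ k / k^s) = Σ (Σ_{d | n} d) / n^s, the coefficient of 1/n^s is σ(n) = Σ_{d | n} d. For n = 185, divisors are [1, 5, 37, 185]; summing: σ(185) = 228.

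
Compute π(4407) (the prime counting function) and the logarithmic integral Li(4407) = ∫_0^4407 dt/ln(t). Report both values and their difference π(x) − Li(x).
π(4407) = 599;  Li(4407) ≈ 614.15;  π(x) − Li(x) ≈ -15.15.

Direct count of primes ≤ 4407 gives π(4407) = 599. Numerical evaluation of the logarithmic integral gives Li(4407) ≈ 614.15. The difference π(x) − Li(x) ≈ -15.15 is typically negative for small/moderate x (Li(x) overestimates), though Littlewood's theorem shows this sign changes infinitely often.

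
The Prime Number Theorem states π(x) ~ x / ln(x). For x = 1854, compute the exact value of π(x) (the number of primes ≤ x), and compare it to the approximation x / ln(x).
π(1854) = 283;  x/ln(x) ≈ 246.38;  relative error ≈ 12.94%.

Directly count primes up to 1854: π(1854) = 283. The PNT approximation gives 1854/ln(1854) ≈ 1854/7.52510 ≈ 246.38. Relative error (π(x) − x/ln(x)) / π(x) ≈ 12.94%; the approximation is known to undercount slightly (Li(x) is a better estimate).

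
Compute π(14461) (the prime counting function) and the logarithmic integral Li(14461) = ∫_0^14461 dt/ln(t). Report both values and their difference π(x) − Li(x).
π(14461) = 1696;  Li(14461) ≈ 1720.46;  π(x) − Li(x) ≈ -24.46.

Direct count of primes ≤ 14461 gives π(14461) = 1696. Numerical evaluation of the logarithmic integral gives Li(14461) ≈ 1720.46. The difference π(x) − Li(x) ≈ -24.46 is typically negative for small/moderate x (Li(x) overestimates), though Littlewood's theorem shows this sign changes infinitely often.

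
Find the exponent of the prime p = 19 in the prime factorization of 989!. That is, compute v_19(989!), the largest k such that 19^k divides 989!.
v_19(989!) = 54

Legendre's formula: v_p(n!) = Σ_{k ≥ 1} ⌊n / p^k⌋. For p = 19, n = 989, the terms are:
  ⌊989/19^1⌋ = ⌊989/19⌋ = 52
  ⌊989/19^2⌋ = ⌊989/361⌋ = 2
(the next term ⌊989/19^3⌋ = 0, terminating the sum). Summing: v_19(989!) = 52 + 2 = 54.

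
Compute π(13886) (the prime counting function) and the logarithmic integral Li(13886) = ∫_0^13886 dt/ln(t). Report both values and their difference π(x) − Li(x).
π(13886) = 1641;  Li(13886) ≈ 1660.31;  π(x) − Li(x) ≈ -19.31.

Direct count of primes ≤ 13886 gives π(13886) = 1641. Numerical evaluation of the logarithmic integral gives Li(13886) ≈ 1660.31. The difference π(x) − Li(x) ≈ -19.31 is typically negative for small/moderate x (Li(x) overestimates), though Littlewood's theorem shows this sign changes infinitely often.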